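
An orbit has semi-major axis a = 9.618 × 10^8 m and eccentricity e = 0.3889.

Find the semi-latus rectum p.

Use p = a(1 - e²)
a = 9.618 × 10^8 m
e = 0.3889,  e² = 0.151243,  1 − e² = 0.848757
p = a(1 − e²) = 9.618 × 10^8 m × 0.848757 = 8.16334 × 10^8 m ≈ 8.163 × 10^8 m

Final answer: p = 8.163 × 10^8 m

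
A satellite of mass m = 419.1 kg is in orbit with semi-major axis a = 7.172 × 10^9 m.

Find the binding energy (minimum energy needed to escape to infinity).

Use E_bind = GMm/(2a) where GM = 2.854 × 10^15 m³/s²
a = 7.172 × 10^9 m
GM = 2.854 × 10^15 m³/s²
m = 419.1 kg
GMm = 2.854 × 10^15 × 419.1 = 1.19611 × 10^18 m³·kg/s²
2a = 1.4344 × 10^10 m
E_bind = GMm/(2a) = 8.33876 × 10^7 J ≈ 83.39 MJ

Final answer: 83.39 MJ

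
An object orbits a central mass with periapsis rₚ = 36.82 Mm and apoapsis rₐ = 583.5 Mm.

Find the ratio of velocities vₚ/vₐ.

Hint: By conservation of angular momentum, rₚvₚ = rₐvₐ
rₚ = 36.82 Mm = 3.682 × 10^7 m
rₐ = 583.5 Mm = 5.835 × 10^8 m
rₚvₚ = rₐvₐ  ⇒  vₚ/vₐ = rₐ/rₚ
vₚ/vₐ = (5.835 × 10^8) / (3.682 × 10^7) = 15.8474

Final answer: vₚ/vₐ = 15.85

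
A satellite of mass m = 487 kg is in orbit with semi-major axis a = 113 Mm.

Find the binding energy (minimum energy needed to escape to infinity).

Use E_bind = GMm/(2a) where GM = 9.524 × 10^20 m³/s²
a = 113 Mm = 1.13 × 10^8 m
GM = 9.524 × 10^20 m³/s²
m = 487 kg
GMm = 9.524 × 10^20 × 487 = 4.63819 × 10^23 m³·kg/s²
2a = 2.26 × 10^8 m
E_bind = GMm/(2a) = 2.0523 × 10^15 J ≈ 2.052 PJ

Final answer: 2.052 PJ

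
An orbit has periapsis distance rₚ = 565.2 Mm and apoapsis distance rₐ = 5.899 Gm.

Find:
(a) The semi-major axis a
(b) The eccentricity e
rₚ = 565.2 Mm = 5.652 × 10^8 m
rₐ = 5.899 Gm = 5.899 × 10^9 m
(a) a = (rₚ + rₐ)/2 = 3.2321 × 10^9 m ≈ 3.232 Gm
(b) e = (rₐ − rₚ)/(rₐ + rₚ) = (5.3338 × 10^9) / (6.4642 × 10^9) = 0.825129

Final answer:
(a) a = 3.232 Gm
(b) e = 0.8251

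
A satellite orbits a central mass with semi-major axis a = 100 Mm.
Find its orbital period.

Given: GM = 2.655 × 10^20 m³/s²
a = 100 Mm = 1 × 10^8 m
GM = 2.655 × 10^20 m³/s²
a³ = 1 × 10^24 m³
T = 2π √(a³/GM) = 2π √((1 × 10^24) / (2.655 × 10^20)) = 2π × 61.3716 s
T = 385.609 s ≈ 6.427 minutes

Final answer: 6.427 minutes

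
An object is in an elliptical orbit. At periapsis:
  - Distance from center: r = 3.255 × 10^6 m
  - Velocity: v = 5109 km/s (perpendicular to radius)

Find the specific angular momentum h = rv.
r = 3.255 × 10^6 m
v = 5109 km/s = 5.109 × 10^6 m/s
h = rv = 3.255 × 10^6 × 5.109 × 10^6 = 1.66298 × 10^13 m²/s ≈ 1.663 × 10^13 m²/s

Final answer: h = 1.663 × 10^13 m²/s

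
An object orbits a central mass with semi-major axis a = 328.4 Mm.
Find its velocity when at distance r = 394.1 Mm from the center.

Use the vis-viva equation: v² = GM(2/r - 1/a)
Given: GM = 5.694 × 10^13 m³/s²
a = 328.4 Mm = 3.284 × 10^8 m
r = 394.1 Mm = 3.941 × 10^8 m
GM = 5.694 × 10^13 m³/s²
2/r − 1/a = 5.07485 × 10^-9 − 3.04507 × 10^-9 = 2.02979 × 10^-9 m⁻¹
v² = GM (2/r − 1/a) = 115576 m²/s²
v = 339.965 m/s ≈ 340 m/s

Final answer: 340 m/s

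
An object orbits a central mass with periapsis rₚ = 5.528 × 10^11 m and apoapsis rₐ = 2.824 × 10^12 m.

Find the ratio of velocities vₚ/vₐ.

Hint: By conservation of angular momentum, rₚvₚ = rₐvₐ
rₚ = 5.528 × 10^11 m
rₐ = 2.824 × 10^12 m
rₚvₚ = rₐvₐ  ⇒  vₚ/vₐ = rₐ/rₚ
vₚ/vₐ = (2.824 × 10^12) / (5.528 × 10^11) = 5.10854

Final answer: vₚ/vₐ = 5.109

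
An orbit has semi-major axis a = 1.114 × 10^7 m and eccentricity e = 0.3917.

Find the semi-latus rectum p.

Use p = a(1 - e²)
a = 1.114 × 10^7 m
e = 0.3917,  e² = 0.153429,  1 − e² = 0.846571
p = a(1 − e²) = 1.114 × 10^7 m × 0.846571 = 9.4308 × 10^6 m ≈ 9.431 × 10^6 m

Final answer: p = 9.431 × 10^6 m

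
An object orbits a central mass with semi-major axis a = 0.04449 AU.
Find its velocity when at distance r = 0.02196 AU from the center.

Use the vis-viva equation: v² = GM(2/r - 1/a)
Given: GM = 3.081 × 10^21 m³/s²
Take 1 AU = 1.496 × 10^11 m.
a = 0.04449 AU = 6.6557 × 10^9 m
r = 0.02196 AU = 3.28522 × 10^9 m
GM = 3.081 × 10^21 m³/s²
2/r − 1/a = 6.08788 × 10^-10 − 1.50247 × 10^-10 = 4.58541 × 10^-10 m⁻¹
v² = GM (2/r − 1/a) = 1.41276 × 10^12 m²/s²
v = 1.1886 × 10^6 m/s ≈ 1189 km/s

Final answer: 1189 km/s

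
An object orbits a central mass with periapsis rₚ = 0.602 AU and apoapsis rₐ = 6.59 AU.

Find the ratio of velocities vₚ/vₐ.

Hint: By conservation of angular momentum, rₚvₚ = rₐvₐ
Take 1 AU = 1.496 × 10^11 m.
rₚ = 0.602 AU = 9.00592 × 10^10 m
rₐ = 6.59 AU = 9.85864 × 10^11 m
rₚvₚ = rₐvₐ  ⇒  vₚ/vₐ = rₐ/rₚ
vₚ/vₐ = (9.85864 × 10^11) / (9.00592 × 10^10) = 10.9468

Final answer: vₚ/vₐ = 10.95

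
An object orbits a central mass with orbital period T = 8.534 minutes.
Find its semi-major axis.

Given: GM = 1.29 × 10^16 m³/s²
T = 8.534 minutes = 512.04 s
GM = 1.29 × 10^16 m³/s²
Kepler's third law: a³ = GM T² / (4π²)
T² = 262185 s²
a³ = (1.29 × 10^16) × 262185 / (4π²) = 8.56718 × 10^19 m³
a = (a³)^(1/3) = 4.40838 × 10^6 m ≈ 4.408 Mm

Final answer: 4.408 Mm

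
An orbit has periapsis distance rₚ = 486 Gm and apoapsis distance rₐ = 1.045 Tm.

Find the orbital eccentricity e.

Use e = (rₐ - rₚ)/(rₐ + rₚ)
rₚ = 486 Gm = 4.86 × 10^11 m
rₐ = 1.045 Tm = 1.045 × 10^12 m
rₐ − rₚ = 5.59 × 10^11 m
rₐ + rₚ = 1.531 × 10^12 m
e = (rₐ − rₚ)/(rₐ + rₚ) = 0.365121

Final answer: e = 0.3651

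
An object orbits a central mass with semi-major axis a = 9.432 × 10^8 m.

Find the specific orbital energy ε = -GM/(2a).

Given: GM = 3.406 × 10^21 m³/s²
a = 9.432 × 10^8 m
GM = 3.406 × 10^21 m³/s²
2a = 1.8864 × 10^9 m
ε = −GM/(2a) = -1.80556 × 10^12 J/kg ≈ -1806 GJ/kg

Final answer: -1806 GJ/kg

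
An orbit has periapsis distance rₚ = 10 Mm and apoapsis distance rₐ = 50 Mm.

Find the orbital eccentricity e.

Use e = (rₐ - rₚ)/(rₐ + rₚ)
rₚ = 10 Mm = 1 × 10^7 m
rₐ = 50 Mm = 5 × 10^7 m
rₐ − rₚ = 4 × 10^7 m
rₐ + rₚ = 6 × 10^7 m
e = (rₐ − rₚ)/(rₐ + rₚ) = 0.666667

Final answer: e = 0.6667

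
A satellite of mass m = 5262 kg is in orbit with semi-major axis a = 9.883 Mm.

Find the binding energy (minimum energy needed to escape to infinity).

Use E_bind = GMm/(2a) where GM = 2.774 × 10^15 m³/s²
a = 9.883 Mm = 9.883 × 10^6 m
GM = 2.774 × 10^15 m³/s²
m = 5262 kg
GMm = 2.774 × 10^15 × 5262 = 1.45968 × 10^19 m³·kg/s²
2a = 1.9766 × 10^7 m
E_bind = GMm/(2a) = 7.3848 × 10^11 J ≈ 738.5 GJ

Final answer: 738.5 GJ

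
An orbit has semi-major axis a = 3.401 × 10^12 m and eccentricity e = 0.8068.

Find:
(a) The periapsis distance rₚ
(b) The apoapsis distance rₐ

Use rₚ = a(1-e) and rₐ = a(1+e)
a = 3.401 × 10^12 m
e = 0.8068:  1 − e = 0.1932,  1 + e = 1.8068
(a) rₚ = a(1 − e) = 3.401 × 10^12 m × 0.1932 = 6.57073 × 10^11 m ≈ 6.571 × 10^11 m
(b) rₐ = a(1 + e) = 3.401 × 10^12 m × 1.8068 = 6.14493 × 10^12 m ≈ 6.145 × 10^12 m

Final answer:
(a) rₚ = 6.571 × 10^11 m
(b) rₐ = 6.145 × 10^12 m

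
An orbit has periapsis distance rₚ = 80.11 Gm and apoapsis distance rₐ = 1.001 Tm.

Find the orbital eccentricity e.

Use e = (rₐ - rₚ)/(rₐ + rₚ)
rₚ = 80.11 Gm = 8.011 × 10^10 m
rₐ = 1.001 Tm = 1.001 × 10^12 m
rₐ − rₚ = 9.2089 × 10^11 m
rₐ + rₚ = 1.08111 × 10^12 m
e = (rₐ − rₚ)/(rₐ + rₚ) = 0.8518

Final answer: e = 0.8518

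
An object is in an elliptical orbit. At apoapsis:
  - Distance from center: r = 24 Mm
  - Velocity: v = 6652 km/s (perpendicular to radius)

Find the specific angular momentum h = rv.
r = 24 Mm = 2.4 × 10^7 m
v = 6652 km/s = 6.652 × 10^6 m/s
h = rv = 2.4 × 10^7 × 6.652 × 10^6 = 1.59648 × 10^14 m²/s ≈ 1.596 × 10^14 m²/s

Final answer: h = 1.596 × 10^14 m²/s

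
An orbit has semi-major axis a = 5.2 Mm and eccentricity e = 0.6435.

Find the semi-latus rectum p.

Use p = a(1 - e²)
a = 5.2 Mm = 5.2 × 10^6 m
e = 0.6435,  e² = 0.414092,  1 − e² = 0.585908
p = a(1 − e²) = 5.2 × 10^6 m × 0.585908 = 3.04672 × 10^6 m ≈ 3.047 Mm

Final answer: p = 3.047 Mm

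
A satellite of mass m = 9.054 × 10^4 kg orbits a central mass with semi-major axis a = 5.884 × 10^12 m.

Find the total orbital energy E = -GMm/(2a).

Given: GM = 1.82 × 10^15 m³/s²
a = 5.884 × 10^12 m
GM = 1.82 × 10^15 m³/s²
2a = 1.1768 × 10^13 m
GMm = 1.82 × 10^15 × 90540 = 1.64783 × 10^20 m³·kg/s²
E = −GMm/(2a) = -1.40026 × 10^7 J ≈ -14 MJ

Final answer: -14 MJ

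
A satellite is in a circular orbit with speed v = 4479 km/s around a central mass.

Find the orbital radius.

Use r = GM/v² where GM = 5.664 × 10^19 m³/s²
v = 4479 km/s = 4.479 × 10^6 m/s
GM = 5.664 × 10^19 m³/s²
v² = 2.00614 × 10^13 m²/s²
r = GM/v² = (5.664 × 10^19) / (2.00614 × 10^13) = 2.82333 × 10^6 m ≈ 2.823 Mm

Final answer: 2.823 Mm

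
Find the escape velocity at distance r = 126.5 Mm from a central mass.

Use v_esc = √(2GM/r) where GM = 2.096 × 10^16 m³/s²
r = 126.5 Mm = 1.265 × 10^8 m
GM = 2.096 × 10^16 m³/s²
2GM/r = 2 × (2.096 × 10^16) / (1.265 × 10^8) = 3.31383 × 10^8 m²/s²
v_esc = √(2GM/r) = 18203.9 m/s ≈ 18.2 km/s

Final answer: 18.2 km/s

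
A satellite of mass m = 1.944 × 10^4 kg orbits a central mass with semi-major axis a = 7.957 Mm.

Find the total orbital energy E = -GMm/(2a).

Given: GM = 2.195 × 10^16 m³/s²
a = 7.957 Mm = 7.957 × 10^6 m
GM = 2.195 × 10^16 m³/s²
2a = 1.5914 × 10^7 m
GMm = 2.195 × 10^16 × 19440 = 4.26708 × 10^20 m³·kg/s²
E = −GMm/(2a) = -2.68134 × 10^13 J ≈ -26.81 TJ

Final answer: -26.81 TJ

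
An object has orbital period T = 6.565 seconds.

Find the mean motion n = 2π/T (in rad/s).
T = 6.565 seconds
n = 2π / 6.565 s = 0.957073 rad/s ≈ 0.9571 rad/s

Final answer: n = 0.9571 rad/s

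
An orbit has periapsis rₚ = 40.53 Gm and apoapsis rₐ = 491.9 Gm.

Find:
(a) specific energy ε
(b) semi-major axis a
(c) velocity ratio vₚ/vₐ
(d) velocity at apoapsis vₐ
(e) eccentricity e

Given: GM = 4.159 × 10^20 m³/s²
rₚ = 40.53 Gm = 4.053 × 10^10 m
rₐ = 491.9 Gm = 4.919 × 10^11 m
GM = 4.159 × 10^20 m³/s²
a = (rₚ + rₐ)/2 = 2.66215 × 10^11 m
e = (rₐ − rₚ)/(rₐ + rₚ) = (4.5137 × 10^11) / (5.3243 × 10^11) = 0.847755
(a) 2a = 5.3243 × 10^11 m;  ε = −GM/(2a) = -7.81136 × 10^8 J/kg ≈ -781.1 MJ/kg
(b) a = 2.66215 × 10^11 m ≈ 266.2 Gm
(c) vₚ/vₐ = rₐ/rₚ (angular momentum) = (4.919 × 10^11) / (4.053 × 10^10) = 12.1367 ≈ 12.14
(d) vₐ² = GM (2/rₐ − 1/a) = 4.159 × 10^20 × (4.06587 × 10^-12 − 3.75636 × 10^-12) = 1.28723 × 10^8 m²/s²;  vₐ = 11345.6 m/s ≈ 11.35 km/s
(e) e = 0.847755 ≈ 0.8478

Final answer:
(a) specific energy ε = -781.1 MJ/kg
(b) semi-major axis a = 266.2 Gm
(c) velocity ratio vₚ/vₐ = 12.14
(d) velocity at apoapsis vₐ = 11.35 km/s
(e) eccentricity e = 0.8478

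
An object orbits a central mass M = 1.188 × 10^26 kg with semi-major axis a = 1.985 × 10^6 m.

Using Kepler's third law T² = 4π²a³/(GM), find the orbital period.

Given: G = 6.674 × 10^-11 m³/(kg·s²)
M = 1.188 × 10^26 kg
GM = G × M = 6.674 × 10^-11 × 1.188 × 10^26 = 7.92871 × 10^15 m³/s²
a = 1.985 × 10^6 m
a³ = 7.82135 × 10^18 m³
T = 2π √(a³/GM) = 2π √((7.82135 × 10^18) / (7.92871 × 10^15)) = 2π × 31.4079 s
T = 197.342 s ≈ 3.289 minutes

Final answer: 3.289 minutes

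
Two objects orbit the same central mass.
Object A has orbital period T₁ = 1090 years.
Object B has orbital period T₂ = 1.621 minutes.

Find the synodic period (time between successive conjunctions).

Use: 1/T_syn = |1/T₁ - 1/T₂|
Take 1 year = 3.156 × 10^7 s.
T₁ = 1090 years = 3.44004 × 10^10 s
T₂ = 1.621 minutes = 97.26 s
1/T₁ = 2.90694 × 10^-11 s⁻¹
1/T₂ = 0.0102817 s⁻¹
|1/T₁ − 1/T₂| = 0.0102817 s⁻¹
T_syn = 1 / |1/T₁ − 1/T₂| = 97.26 s ≈ 1.621 minutes

Final answer: T_syn = 1.621 minutes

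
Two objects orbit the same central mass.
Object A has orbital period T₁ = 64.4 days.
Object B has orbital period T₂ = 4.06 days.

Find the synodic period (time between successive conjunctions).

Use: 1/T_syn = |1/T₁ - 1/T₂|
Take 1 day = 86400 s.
T₁ = 64.4 days = 5.56416 × 10^6 s
T₂ = 4.06 days = 350784 s
1/T₁ = 1.79722 × 10^-7 s⁻¹
1/T₂ = 2.85076 × 10^-6 s⁻¹
|1/T₁ − 1/T₂| = 2.67104 × 10^-6 s⁻¹
T_syn = 1 / |1/T₁ − 1/T₂| = 374387 s ≈ 4.333 days

Final answer: T_syn = 4.333 days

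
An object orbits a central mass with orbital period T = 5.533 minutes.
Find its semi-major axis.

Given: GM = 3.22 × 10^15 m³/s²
T = 5.533 minutes = 331.98 s
GM = 3.22 × 10^15 m³/s²
Kepler's third law: a³ = GM T² / (4π²)
T² = 110211 s²
a³ = (3.22 × 10^15) × 110211 / (4π²) = 8.98918 × 10^18 m³
a = (a³)^(1/3) = 2.07925 × 10^6 m ≈ 2.079 Mm

Final answer: 2.079 Mm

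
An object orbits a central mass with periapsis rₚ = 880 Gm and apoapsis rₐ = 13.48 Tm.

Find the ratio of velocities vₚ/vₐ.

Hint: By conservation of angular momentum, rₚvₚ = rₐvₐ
rₚ = 880 Gm = 8.8 × 10^11 m
rₐ = 13.48 Tm = 1.348 × 10^13 m
rₚvₚ = rₐvₐ  ⇒  vₚ/vₐ = rₐ/rₚ
vₚ/vₐ = (1.348 × 10^13) / (8.8 × 10^11) = 15.3182

Final answer: vₚ/vₐ = 15.32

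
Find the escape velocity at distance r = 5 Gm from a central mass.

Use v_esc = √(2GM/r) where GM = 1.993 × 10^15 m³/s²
r = 5 Gm = 5 × 10^9 m
GM = 1.993 × 10^15 m³/s²
2GM/r = 2 × (1.993 × 10^15) / (5 × 10^9) = 797200 m²/s²
v_esc = √(2GM/r) = 892.861 m/s ≈ 892.9 m/s

Final answer: 892.9 m/s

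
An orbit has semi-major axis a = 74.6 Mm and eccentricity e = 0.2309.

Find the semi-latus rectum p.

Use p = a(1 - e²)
a = 74.6 Mm = 7.46 × 10^7 m
e = 0.2309,  e² = 0.0533148,  1 − e² = 0.946685
p = a(1 − e²) = 7.46 × 10^7 m × 0.946685 = 7.06227 × 10^7 m ≈ 70.62 Mm

Final answer: p = 70.62 Mm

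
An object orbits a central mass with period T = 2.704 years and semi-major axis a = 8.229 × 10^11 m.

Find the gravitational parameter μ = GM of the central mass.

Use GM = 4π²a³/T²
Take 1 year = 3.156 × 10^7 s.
T = 2.704 years = 8.53382 × 10^7 s
a = 8.229 × 10^11 m
a³ = 5.57239 × 10^35 m³
T² = 7.28262 × 10^15 s²
GM = 4π² × (5.57239 × 10^35) / (7.28262 × 10^15) = 3.02074 × 10^21 m³/s²
GM ≈ 3.021 × 10^21 m³/s²

Final answer: GM = 3.021 × 10^21 m³/s²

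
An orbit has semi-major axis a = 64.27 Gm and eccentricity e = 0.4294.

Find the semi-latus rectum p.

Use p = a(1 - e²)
a = 64.27 Gm = 6.427 × 10^10 m
e = 0.4294,  e² = 0.184384,  1 − e² = 0.815616
p = a(1 − e²) = 6.427 × 10^10 m × 0.815616 = 5.24196 × 10^10 m ≈ 52.42 Gm

Final answer: p = 52.42 Gm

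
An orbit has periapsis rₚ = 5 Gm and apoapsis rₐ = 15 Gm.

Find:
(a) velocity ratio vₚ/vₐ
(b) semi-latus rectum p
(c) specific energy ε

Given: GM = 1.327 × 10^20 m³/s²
rₚ = 5 Gm = 5 × 10^9 m
rₐ = 15 Gm = 1.5 × 10^10 m
GM = 1.327 × 10^20 m³/s²
a = (rₚ + rₐ)/2 = 1 × 10^10 m
e = (rₐ − rₚ)/(rₐ + rₚ) = (1 × 10^10) / (2 × 10^10) = 0.5
(a) vₚ/vₐ = rₐ/rₚ (angular momentum) = (1.5 × 10^10) / (5 × 10^9) = 3 ≈ 3
(b) 1 − e² = 0.75;  p = a(1 − e²) = 1 × 10^10 × 0.75 = 7.5 × 10^9 m ≈ 7.5 Gm
(c) 2a = 2 × 10^10 m;  ε = −GM/(2a) = -6.635 × 10^9 J/kg ≈ -6.635 GJ/kg

Final answer:
(a) velocity ratio vₚ/vₐ = 3
(b) semi-latus rectum p = 7.5 Gm
(c) specific energy ε = -6.635 GJ/kg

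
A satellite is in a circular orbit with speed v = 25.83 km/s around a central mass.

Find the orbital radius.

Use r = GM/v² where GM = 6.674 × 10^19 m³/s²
v = 25.83 km/s = 25830 m/s
GM = 6.674 × 10^19 m³/s²
v² = 6.67189 × 10^8 m²/s²
r = GM/v² = (6.674 × 10^19) / (6.67189 × 10^8) = 1.00032 × 10^11 m ≈ 100 Gm

Final answer: 100 Gm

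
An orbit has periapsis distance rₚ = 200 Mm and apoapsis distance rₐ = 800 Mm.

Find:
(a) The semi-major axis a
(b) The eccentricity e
rₚ = 200 Mm = 2 × 10^8 m
rₐ = 800 Mm = 8 × 10^8 m
(a) a = (rₚ + rₐ)/2 = 5 × 10^8 m ≈ 500 Mm
(b) e = (rₐ − rₚ)/(rₐ + rₚ) = (6 × 10^8) / (1 × 10^9) = 0.6

Final answer:
(a) a = 500 Mm
(b) e = 0.6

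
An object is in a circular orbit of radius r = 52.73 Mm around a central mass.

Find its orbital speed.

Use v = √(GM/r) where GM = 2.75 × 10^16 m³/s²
r = 52.73 Mm = 5.273 × 10^7 m
GM = 2.75 × 10^16 m³/s²
GM/r = (2.75 × 10^16) / (5.273 × 10^7) = 5.21525 × 10^8 m²/s²
v = √(GM/r) = 22836.9 m/s ≈ 22.84 km/s

Final answer: 22.84 km/s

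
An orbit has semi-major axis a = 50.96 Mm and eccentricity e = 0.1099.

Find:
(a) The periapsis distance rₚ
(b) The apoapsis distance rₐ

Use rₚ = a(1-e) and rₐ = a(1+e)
a = 50.96 Mm = 5.096 × 10^7 m
e = 0.1099:  1 − e = 0.8901,  1 + e = 1.1099
(a) rₚ = a(1 − e) = 5.096 × 10^7 m × 0.8901 = 4.53595 × 10^7 m ≈ 45.36 Mm
(b) rₐ = a(1 + e) = 5.096 × 10^7 m × 1.1099 = 5.65605 × 10^7 m ≈ 56.56 Mm

Final answer:
(a) rₚ = 45.36 Mm
(b) rₐ = 56.56 Mm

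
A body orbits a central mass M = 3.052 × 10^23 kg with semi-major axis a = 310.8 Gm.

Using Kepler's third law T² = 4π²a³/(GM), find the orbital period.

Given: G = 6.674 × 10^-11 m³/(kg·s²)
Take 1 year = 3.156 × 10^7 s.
M = 3.052 × 10^23 kg
GM = G × M = 6.674 × 10^-11 × 3.052 × 10^23 = 2.0369 × 10^13 m³/s²
a = 310.8 Gm = 3.108 × 10^11 m
a³ = 3.00222 × 10^34 m³
T = 2π √(a³/GM) = 2π √((3.00222 × 10^34) / (2.0369 × 10^13)) = 2π × 3.83916 × 10^10 s
T = 2.41222 × 10^11 s ≈ 7643 years

Final answer: 7643 years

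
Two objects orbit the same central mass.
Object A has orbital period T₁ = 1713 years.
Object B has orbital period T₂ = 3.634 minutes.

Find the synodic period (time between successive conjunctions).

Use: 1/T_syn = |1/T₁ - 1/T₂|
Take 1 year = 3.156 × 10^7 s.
T₁ = 1713 years = 5.40623 × 10^10 s
T₂ = 3.634 minutes = 218.04 s
1/T₁ = 1.84972 × 10^-11 s⁻¹
1/T₂ = 0.00458631 s⁻¹
|1/T₁ − 1/T₂| = 0.00458631 s⁻¹
T_syn = 1 / |1/T₁ − 1/T₂| = 218.04 s ≈ 3.634 minutes

Final answer: T_syn = 3.634 minutes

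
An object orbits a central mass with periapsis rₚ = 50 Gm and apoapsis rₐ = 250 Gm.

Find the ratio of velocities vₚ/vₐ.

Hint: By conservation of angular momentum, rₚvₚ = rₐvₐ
rₚ = 50 Gm = 5 × 10^10 m
rₐ = 250 Gm = 2.5 × 10^11 m
rₚvₚ = rₐvₐ  ⇒  vₚ/vₐ = rₐ/rₚ
vₚ/vₐ = (2.5 × 10^11) / (5 × 10^10) = 5

Final answer: vₚ/vₐ = 5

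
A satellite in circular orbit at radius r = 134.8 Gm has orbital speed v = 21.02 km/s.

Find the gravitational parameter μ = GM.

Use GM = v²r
r = 134.8 Gm = 1.348 × 10^11 m
v = 21.02 km/s = 21020 m/s
v² = 4.4184 × 10^8 m²/s²
GM = v²r = 4.4184 × 10^8 × 1.348 × 10^11 = 5.95601 × 10^19 m³/s²
GM ≈ 5.956 × 10^19 m³/s²

Final answer: GM = 5.956 × 10^19 m³/s²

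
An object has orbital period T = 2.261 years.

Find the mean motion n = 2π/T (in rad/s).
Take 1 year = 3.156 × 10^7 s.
T = 2.261 years = 7.13572 × 10^7 s
n = 2π / (7.13572 × 10^7 s) = 8.80526 × 10^-8 rad/s ≈ 8.805 × 10^-8 rad/s

Final answer: n = 8.805 × 10^-8 rad/s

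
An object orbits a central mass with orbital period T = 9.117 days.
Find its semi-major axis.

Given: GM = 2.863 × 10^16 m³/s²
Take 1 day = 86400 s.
T = 9.117 days = 787709 s
GM = 2.863 × 10^16 m³/s²
Kepler's third law: a³ = GM T² / (4π²)
T² = 6.20485 × 10^11 s²
a³ = (2.863 × 10^16) × (6.20485 × 10^11) / (4π²) = 4.4998 × 10^26 m³
a = (a³)^(1/3) = 7.66298 × 10^8 m ≈ 766.3 Mm

Final answer: 766.3 Mm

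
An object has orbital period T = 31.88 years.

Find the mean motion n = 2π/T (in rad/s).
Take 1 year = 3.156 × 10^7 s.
T = 31.88 years = 1.00613 × 10^9 s
n = 2π / (1.00613 × 10^9 s) = 6.24489 × 10^-9 rad/s ≈ 6.245 × 10^-9 rad/s

Final answer: n = 6.245 × 10^-9 rad/s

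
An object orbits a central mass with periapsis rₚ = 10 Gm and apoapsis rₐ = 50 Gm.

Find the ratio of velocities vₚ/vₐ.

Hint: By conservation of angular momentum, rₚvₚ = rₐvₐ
rₚ = 10 Gm = 1 × 10^10 m
rₐ = 50 Gm = 5 × 10^10 m
rₚvₚ = rₐvₐ  ⇒  vₚ/vₐ = rₐ/rₚ
vₚ/vₐ = (5 × 10^10) / (1 × 10^10) = 5

Final answer: vₚ/vₐ = 5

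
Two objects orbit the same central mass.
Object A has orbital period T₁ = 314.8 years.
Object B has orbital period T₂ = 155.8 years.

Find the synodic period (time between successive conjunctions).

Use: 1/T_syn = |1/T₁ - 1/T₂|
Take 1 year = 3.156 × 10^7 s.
T₁ = 314.8 years = 9.93509 × 10^9 s
T₂ = 155.8 years = 4.91705 × 10^9 s
1/T₁ = 1.00653 × 10^-10 s⁻¹
1/T₂ = 2.03374 × 10^-10 s⁻¹
|1/T₁ − 1/T₂| = 1.02721 × 10^-10 s⁻¹
T_syn = 1 / |1/T₁ − 1/T₂| = 9.73514 × 10^9 s ≈ 308.5 years

Final answer: T_syn = 308.5 years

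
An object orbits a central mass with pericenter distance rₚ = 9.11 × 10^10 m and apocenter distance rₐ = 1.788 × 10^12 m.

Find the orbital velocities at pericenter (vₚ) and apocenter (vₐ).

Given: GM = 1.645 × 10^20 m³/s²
rₚ = 9.11 × 10^10 m
rₐ = 1.788 × 10^12 m
GM = 1.645 × 10^20 m³/s²
a = (rₚ + rₐ)/2 = 9.3955 × 10^11 m
Vis-viva: v² = GM (2/r − 1/a)
vₚ² = 1.645 × 10^20 × (2.19539 × 10^-11 − 1.06434 × 10^-12) = 3.43633 × 10^9 m²/s²
vₚ = 58620.2 m/s ≈ 58.62 km/s
vₐ² = 1.645 × 10^20 × (1.11857 × 10^-12 − 1.06434 × 10^-12) = 8.92066 × 10^6 m²/s²
vₐ = 2986.75 m/s ≈ 2.987 km/s

Final answer: vₚ = 58.62 km/s, vₐ = 2.987 km/s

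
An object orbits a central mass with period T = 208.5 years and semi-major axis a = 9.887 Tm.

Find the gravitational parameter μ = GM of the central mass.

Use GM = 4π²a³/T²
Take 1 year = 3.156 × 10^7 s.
T = 208.5 years = 6.58026 × 10^9 s
a = 9.887 Tm = 9.887 × 10^12 m
a³ = 9.66482 × 10^38 m³
T² = 4.32998 × 10^19 s²
GM = 4π² × (9.66482 × 10^38) / (4.32998 × 10^19) = 8.81185 × 10^20 m³/s²
GM ≈ 8.812 × 10^20 m³/s²

Final answer: GM = 8.812 × 10^20 m³/s²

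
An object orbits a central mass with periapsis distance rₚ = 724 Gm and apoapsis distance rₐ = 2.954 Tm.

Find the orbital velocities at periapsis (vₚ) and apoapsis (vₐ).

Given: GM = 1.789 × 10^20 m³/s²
rₚ = 724 Gm = 7.24 × 10^11 m
rₐ = 2.954 Tm = 2.954 × 10^12 m
GM = 1.789 × 10^20 m³/s²
a = (rₚ + rₐ)/2 = 1.839 × 10^12 m
Vis-viva: v² = GM (2/r − 1/a)
vₚ² = 1.789 × 10^20 × (2.76243 × 10^-12 − 5.43774 × 10^-13) = 3.96918 × 10^8 m²/s²
vₚ = 19922.8 m/s ≈ 19.92 km/s
vₐ² = 1.789 × 10^20 × (6.77048 × 10^-13 − 5.43774 × 10^-13) = 2.38428 × 10^7 m²/s²
vₐ = 4882.91 m/s ≈ 4.883 km/s

Final answer: vₚ = 19.92 km/s, vₐ = 4.883 km/s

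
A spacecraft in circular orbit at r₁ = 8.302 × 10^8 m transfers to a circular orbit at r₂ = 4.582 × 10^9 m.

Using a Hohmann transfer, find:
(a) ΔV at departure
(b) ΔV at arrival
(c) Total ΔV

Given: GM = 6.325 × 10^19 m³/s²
r₁ = 8.302 × 10^8 m
r₂ = 4.582 × 10^9 m
GM = 6.325 × 10^19 m³/s²
Transfer ellipse: a_t = (r₁ + r₂)/2 = 2.7061 × 10^9 m
Circular speed at r₁: v₁ = √(GM/r₁) = 276019 m/s
Transfer speed at r₁ (periapsis): v₁ₜ = √(GM(2/r₁ − 1/a_t)) = 359165 m/s
(a) ΔV₁ = v₁ₜ − v₁ = 83146.5 m/s ≈ 83.15 km/s
Circular speed at r₂: v₂ = √(GM/r₂) = 117490 m/s
Transfer speed at r₂ (apoapsis): v₂ₜ = √(GM(2/r₂ − 1/a_t)) = 65076.2 m/s
(b) ΔV₂ = v₂ − v₂ₜ = 52414.3 m/s ≈ 52.41 km/s
(c) ΔV_total = ΔV₁ + ΔV₂ = 135561 m/s ≈ 135.6 km/s

Final answer:
(a) ΔV₁ = 83.15 km/s
(b) ΔV₂ = 52.41 km/s
(c) ΔV_total = 135.6 km/s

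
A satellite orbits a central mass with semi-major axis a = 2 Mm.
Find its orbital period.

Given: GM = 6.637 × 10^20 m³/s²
a = 2 Mm = 2 × 10^6 m
GM = 6.637 × 10^20 m³/s²
a³ = 8 × 10^18 m³
T = 2π √(a³/GM) = 2π √((8 × 10^18) / (6.637 × 10^20)) = 2π × 0.109789 s
T = 0.689825 s ≈ 0.6898 seconds

Final answer: 0.6898 seconds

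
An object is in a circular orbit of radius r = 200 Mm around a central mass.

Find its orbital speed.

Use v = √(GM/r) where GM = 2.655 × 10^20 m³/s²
r = 200 Mm = 2 × 10^8 m
GM = 2.655 × 10^20 m³/s²
GM/r = (2.655 × 10^20) / (2 × 10^8) = 1.3275 × 10^12 m²/s²
v = √(GM/r) = 1.15217 × 10^6 m/s ≈ 1152 km/s

Final answer: 1152 km/s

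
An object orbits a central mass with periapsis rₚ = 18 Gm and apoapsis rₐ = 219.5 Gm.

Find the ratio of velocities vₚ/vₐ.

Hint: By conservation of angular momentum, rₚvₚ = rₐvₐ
rₚ = 18 Gm = 1.8 × 10^10 m
rₐ = 219.5 Gm = 2.195 × 10^11 m
rₚvₚ = rₐvₐ  ⇒  vₚ/vₐ = rₐ/rₚ
vₚ/vₐ = (2.195 × 10^11) / (1.8 × 10^10) = 12.1944

Final answer: vₚ/vₐ = 12.19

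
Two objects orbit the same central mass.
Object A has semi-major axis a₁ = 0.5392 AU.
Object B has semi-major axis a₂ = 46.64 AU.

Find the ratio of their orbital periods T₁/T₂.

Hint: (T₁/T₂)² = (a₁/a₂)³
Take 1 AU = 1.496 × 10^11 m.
a₁ = 0.5392 AU = 8.06643 × 10^10 m
a₂ = 46.64 AU = 6.97734 × 10^12 m
a₁/a₂ = 0.0115609
T₁/T₂ = (a₁/a₂)^(3/2) = (0.0115609)^1.5 = 0.00124305

Final answer: T₁/T₂ = 0.001243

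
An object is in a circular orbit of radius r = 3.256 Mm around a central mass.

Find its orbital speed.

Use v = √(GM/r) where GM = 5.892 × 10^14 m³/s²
r = 3.256 Mm = 3.256 × 10^6 m
GM = 5.892 × 10^14 m³/s²
GM/r = (5.892 × 10^14) / (3.256 × 10^6) = 1.80958 × 10^8 m²/s²
v = √(GM/r) = 13452.1 m/s ≈ 13.45 km/s

Final answer: 13.45 km/s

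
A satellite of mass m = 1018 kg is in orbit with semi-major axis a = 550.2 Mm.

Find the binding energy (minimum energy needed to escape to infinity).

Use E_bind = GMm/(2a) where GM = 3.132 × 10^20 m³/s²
a = 550.2 Mm = 5.502 × 10^8 m
GM = 3.132 × 10^20 m³/s²
m = 1018 kg
GMm = 3.132 × 10^20 × 1018 = 3.18838 × 10^23 m³·kg/s²
2a = 1.1004 × 10^9 m
E_bind = GMm/(2a) = 2.89747 × 10^14 J ≈ 289.7 TJ

Final answer: 289.7 TJ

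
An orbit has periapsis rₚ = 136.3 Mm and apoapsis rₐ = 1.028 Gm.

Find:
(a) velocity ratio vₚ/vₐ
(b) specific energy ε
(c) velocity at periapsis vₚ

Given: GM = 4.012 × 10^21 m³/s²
rₚ = 136.3 Mm = 1.363 × 10^8 m
rₐ = 1.028 Gm = 1.028 × 10^9 m
GM = 4.012 × 10^21 m³/s²
a = (rₚ + rₐ)/2 = 5.8215 × 10^8 m
e = (rₐ − rₚ)/(rₐ + rₚ) = (8.917 × 10^8) / (1.1643 × 10^9) = 0.765868
(a) vₚ/vₐ = rₐ/rₚ (angular momentum) = (1.028 × 10^9) / (1.363 × 10^8) = 7.54219 ≈ 7.542
(b) 2a = 1.1643 × 10^9 m;  ε = −GM/(2a) = -3.44585 × 10^12 J/kg ≈ -3446 GJ/kg
(c) vₚ² = GM (2/rₚ − 1/a) = 4.012 × 10^21 × (1.46735 × 10^-8 − 1.71777 × 10^-9) = 5.19784 × 10^13 m²/s²;  vₚ = 7.20961 × 10^6 m/s ≈ 7210 km/s

Final answer:
(a) velocity ratio vₚ/vₐ = 7.542
(b) specific energy ε = -3446 GJ/kg
(c) velocity at periapsis vₚ = 7210 km/s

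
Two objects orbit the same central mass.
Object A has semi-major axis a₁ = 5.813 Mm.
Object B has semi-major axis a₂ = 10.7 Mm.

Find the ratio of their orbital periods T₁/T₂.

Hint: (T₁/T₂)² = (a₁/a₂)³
a₁ = 5.813 Mm = 5.813 × 10^6 m
a₂ = 10.7 Mm = 1.07 × 10^7 m
a₁/a₂ = 0.543271
T₁/T₂ = (a₁/a₂)^(3/2) = (0.543271)^1.5 = 0.400428

Final answer: T₁/T₂ = 0.4004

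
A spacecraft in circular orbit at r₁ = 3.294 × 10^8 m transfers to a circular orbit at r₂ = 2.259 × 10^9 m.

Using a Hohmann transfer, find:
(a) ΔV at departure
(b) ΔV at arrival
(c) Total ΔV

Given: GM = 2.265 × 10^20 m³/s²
r₁ = 3.294 × 10^8 m
r₂ = 2.259 × 10^9 m
GM = 2.265 × 10^20 m³/s²
Transfer ellipse: a_t = (r₁ + r₂)/2 = 1.2942 × 10^9 m
Circular speed at r₁: v₁ = √(GM/r₁) = 829225 m/s
Transfer speed at r₁ (periapsis): v₁ₜ = √(GM(2/r₁ − 1/a_t)) = 1.09554 × 10^6 m/s
(a) ΔV₁ = v₁ₜ − v₁ = 266319 m/s ≈ 266.3 km/s
Circular speed at r₂: v₂ = √(GM/r₂) = 316647 m/s
Transfer speed at r₂ (apoapsis): v₂ₜ = √(GM(2/r₂ − 1/a_t)) = 159749 m/s
(b) ΔV₂ = v₂ − v₂ₜ = 156899 m/s ≈ 156.9 km/s
(c) ΔV_total = ΔV₁ + ΔV₂ = 423218 m/s ≈ 423.2 km/s

Final answer:
(a) ΔV₁ = 266.3 km/s
(b) ΔV₂ = 156.9 km/s
(c) ΔV_total = 423.2 km/s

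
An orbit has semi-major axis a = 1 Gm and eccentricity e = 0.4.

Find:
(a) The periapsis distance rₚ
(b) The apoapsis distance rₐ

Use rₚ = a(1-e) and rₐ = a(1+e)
a = 1 Gm = 1 × 10^9 m
e = 0.4:  1 − e = 0.6,  1 + e = 1.4
(a) rₚ = a(1 − e) = 1 × 10^9 m × 0.6 = 6 × 10^8 m ≈ 600 Mm
(b) rₐ = a(1 + e) = 1 × 10^9 m × 1.4 = 1.4 × 10^9 m ≈ 1.4 Gm

Final answer:
(a) rₚ = 600 Mm
(b) rₐ = 1.4 Gm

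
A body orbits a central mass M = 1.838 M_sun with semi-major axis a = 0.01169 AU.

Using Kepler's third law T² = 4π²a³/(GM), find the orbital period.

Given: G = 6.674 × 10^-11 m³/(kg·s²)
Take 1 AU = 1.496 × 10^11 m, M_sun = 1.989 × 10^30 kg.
M = 1.838 M_sun = 3.65578 × 10^30 kg
GM = G × M = 6.674 × 10^-11 × 3.65578 × 10^30 = 2.43987 × 10^20 m³/s²
a = 0.01169 AU = 1.74882 × 10^9 m
a³ = 5.34858 × 10^27 m³
T = 2π √(a³/GM) = 2π √((5.34858 × 10^27) / (2.43987 × 10^20)) = 2π × 4682.05 s
T = 29418.2 s ≈ 8.172 hours

Final answer: 8.172 hours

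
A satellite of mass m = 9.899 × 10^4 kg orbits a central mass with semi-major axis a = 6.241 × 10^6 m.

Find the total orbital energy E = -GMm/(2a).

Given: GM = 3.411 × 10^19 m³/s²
a = 6.241 × 10^6 m
GM = 3.411 × 10^19 m³/s²
2a = 1.2482 × 10^7 m
GMm = 3.411 × 10^19 × 98990 = 3.37655 × 10^24 m³·kg/s²
E = −GMm/(2a) = -2.70513 × 10^17 J ≈ -270.5 PJ

Final answer: -270.5 PJ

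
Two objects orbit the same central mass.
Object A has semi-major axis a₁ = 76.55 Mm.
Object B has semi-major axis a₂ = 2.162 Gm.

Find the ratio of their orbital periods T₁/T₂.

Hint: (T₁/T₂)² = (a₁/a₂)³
a₁ = 76.55 Mm = 7.655 × 10^7 m
a₂ = 2.162 Gm = 2.162 × 10^9 m
a₁/a₂ = 0.035407
T₁/T₂ = (a₁/a₂)^(3/2) = (0.035407)^1.5 = 0.00666245

Final answer: T₁/T₂ = 0.006662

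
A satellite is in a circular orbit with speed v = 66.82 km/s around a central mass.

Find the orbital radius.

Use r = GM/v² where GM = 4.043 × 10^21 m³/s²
v = 66.82 km/s = 66820 m/s
GM = 4.043 × 10^21 m³/s²
v² = 4.46491 × 10^9 m²/s²
r = GM/v² = (4.043 × 10^21) / (4.46491 × 10^9) = 9.05505 × 10^11 m ≈ 905.5 Gm

Final answer: 905.5 Gm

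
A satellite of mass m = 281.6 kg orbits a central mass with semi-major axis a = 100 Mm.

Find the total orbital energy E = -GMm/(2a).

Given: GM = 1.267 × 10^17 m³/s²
a = 100 Mm = 1 × 10^8 m
GM = 1.267 × 10^17 m³/s²
2a = 2 × 10^8 m
GMm = 1.267 × 10^17 × 281.6 = 3.56787 × 10^19 m³·kg/s²
E = −GMm/(2a) = -1.78394 × 10^11 J ≈ -178.4 GJ

Final answer: -178.4 GJ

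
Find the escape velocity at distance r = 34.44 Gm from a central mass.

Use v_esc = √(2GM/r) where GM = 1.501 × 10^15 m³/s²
r = 34.44 Gm = 3.444 × 10^10 m
GM = 1.501 × 10^15 m³/s²
2GM/r = 2 × (1.501 × 10^15) / (3.444 × 10^10) = 87166.1 m²/s²
v_esc = √(2GM/r) = 295.239 m/s ≈ 295.2 m/s

Final answer: 295.2 m/s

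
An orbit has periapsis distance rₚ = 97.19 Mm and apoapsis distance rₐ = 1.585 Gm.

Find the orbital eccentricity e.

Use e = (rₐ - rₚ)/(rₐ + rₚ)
rₚ = 97.19 Mm = 9.719 × 10^7 m
rₐ = 1.585 Gm = 1.585 × 10^9 m
rₐ − rₚ = 1.48781 × 10^9 m
rₐ + rₚ = 1.68219 × 10^9 m
e = (rₐ − rₚ)/(rₐ + rₚ) = 0.884448

Final answer: e = 0.8844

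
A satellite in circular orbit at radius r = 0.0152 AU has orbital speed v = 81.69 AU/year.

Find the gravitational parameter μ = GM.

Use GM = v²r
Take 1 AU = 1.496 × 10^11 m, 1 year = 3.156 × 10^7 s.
r = 0.0152 AU = 2.27392 × 10^9 m
v = 81.69 AU/year = 387225 m/s
v² = 1.49943 × 10^11 m²/s²
GM = v²r = 1.49943 × 10^11 × 2.27392 × 10^9 = 3.40959 × 10^20 m³/s²
GM ≈ 3.41 × 10^20 m³/s²

Final answer: GM = 3.41 × 10^20 m³/s²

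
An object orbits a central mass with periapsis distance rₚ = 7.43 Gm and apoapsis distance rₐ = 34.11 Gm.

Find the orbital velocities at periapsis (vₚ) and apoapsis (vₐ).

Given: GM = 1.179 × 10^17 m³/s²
rₚ = 7.43 Gm = 7.43 × 10^9 m
rₐ = 34.11 Gm = 3.411 × 10^10 m
GM = 1.179 × 10^17 m³/s²
a = (rₚ + rₐ)/2 = 2.077 × 10^10 m
Vis-viva: v² = GM (2/r − 1/a)
vₚ² = 1.179 × 10^17 × (2.69179 × 10^-10 − 4.81464 × 10^-11) = 2.60597 × 10^7 m²/s²
vₚ = 5104.87 m/s ≈ 5.105 km/s
vₐ² = 1.179 × 10^17 × (5.86338 × 10^-11 − 4.81464 × 10^-11) = 1.23647 × 10^6 m²/s²
vₐ = 1111.97 m/s ≈ 1.112 km/s

Final answer: vₚ = 5.105 km/s, vₐ = 1.112 km/s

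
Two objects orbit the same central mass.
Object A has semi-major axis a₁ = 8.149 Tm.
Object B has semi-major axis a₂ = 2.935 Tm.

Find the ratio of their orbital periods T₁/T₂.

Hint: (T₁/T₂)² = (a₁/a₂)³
a₁ = 8.149 Tm = 8.149 × 10^12 m
a₂ = 2.935 Tm = 2.935 × 10^12 m
a₁/a₂ = 2.77649
T₁/T₂ = (a₁/a₂)^(3/2) = (2.77649)^1.5 = 4.62641

Final answer: T₁/T₂ = 4.626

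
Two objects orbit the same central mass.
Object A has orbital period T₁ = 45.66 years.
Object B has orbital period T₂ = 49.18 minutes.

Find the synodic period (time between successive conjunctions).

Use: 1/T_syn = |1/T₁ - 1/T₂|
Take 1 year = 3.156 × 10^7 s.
T₁ = 45.66 years = 1.44103 × 10^9 s
T₂ = 49.18 minutes = 2950.8 s
1/T₁ = 6.93948 × 10^-10 s⁻¹
1/T₂ = 0.000338891 s⁻¹
|1/T₁ − 1/T₂| = 0.00033889 s⁻¹
T_syn = 1 / |1/T₁ − 1/T₂| = 2950.81 s ≈ 49.18 minutes

Final answer: T_syn = 49.18 minutes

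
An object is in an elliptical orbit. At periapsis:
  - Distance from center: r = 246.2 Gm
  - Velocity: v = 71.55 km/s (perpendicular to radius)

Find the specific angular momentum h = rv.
r = 246.2 Gm = 2.462 × 10^11 m
v = 71.55 km/s = 71550 m/s
h = rv = 2.462 × 10^11 × 71550 = 1.76156 × 10^16 m²/s ≈ 1.762 × 10^16 m²/s

Final answer: h = 1.762 × 10^16 m²/s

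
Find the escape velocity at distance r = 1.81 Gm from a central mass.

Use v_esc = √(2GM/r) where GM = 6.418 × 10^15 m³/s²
r = 1.81 Gm = 1.81 × 10^9 m
GM = 6.418 × 10^15 m³/s²
2GM/r = 2 × (6.418 × 10^15) / (1.81 × 10^9) = 7.09171 × 10^6 m²/s²
v_esc = √(2GM/r) = 2663.03 m/s ≈ 2.663 km/s

Final answer: 2.663 km/s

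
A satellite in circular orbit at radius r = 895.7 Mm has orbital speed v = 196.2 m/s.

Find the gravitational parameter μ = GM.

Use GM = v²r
r = 895.7 Mm = 8.957 × 10^8 m
v = 196.2 m/s
v² = 38494.4 m²/s²
GM = v²r = 38494.4 × 8.957 × 10^8 = 3.44795 × 10^13 m³/s²
GM ≈ 3.448 × 10^13 m³/s²

Final answer: GM = 3.448 × 10^13 m³/s²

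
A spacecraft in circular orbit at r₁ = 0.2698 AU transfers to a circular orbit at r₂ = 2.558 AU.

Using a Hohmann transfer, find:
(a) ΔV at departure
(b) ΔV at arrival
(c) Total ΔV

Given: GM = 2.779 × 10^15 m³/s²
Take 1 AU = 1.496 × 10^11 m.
r₁ = 0.2698 AU = 4.03621 × 10^10 m
r₂ = 2.558 AU = 3.82677 × 10^11 m
GM = 2.779 × 10^15 m³/s²
Transfer ellipse: a_t = (r₁ + r₂)/2 = 2.11519 × 10^11 m
Circular speed at r₁: v₁ = √(GM/r₁) = 262.396 m/s
Transfer speed at r₁ (periapsis): v₁ₜ = √(GM(2/r₁ − 1/a_t)) = 352.938 m/s
(a) ΔV₁ = v₁ₜ − v₁ = 90.5418 m/s ≈ 90.54 m/s
Circular speed at r₂: v₂ = √(GM/r₂) = 85.2174 m/s
Transfer speed at r₂ (apoapsis): v₂ₜ = √(GM(2/r₂ − 1/a_t)) = 37.2254 m/s
(b) ΔV₂ = v₂ − v₂ₜ = 47.9919 m/s ≈ 47.99 m/s
(c) ΔV_total = ΔV₁ + ΔV₂ = 138.534 m/s ≈ 138.5 m/s

Final answer:
(a) ΔV₁ = 90.54 m/s
(b) ΔV₂ = 47.99 m/s
(c) ΔV_total = 138.5 m/s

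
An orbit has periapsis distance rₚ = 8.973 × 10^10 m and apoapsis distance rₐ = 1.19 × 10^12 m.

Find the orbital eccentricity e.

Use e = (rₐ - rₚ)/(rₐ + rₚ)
rₚ = 8.973 × 10^10 m
rₐ = 1.19 × 10^12 m
rₐ − rₚ = 1.10027 × 10^12 m
rₐ + rₚ = 1.27973 × 10^12 m
e = (rₐ − rₚ)/(rₐ + rₚ) = 0.859767

Final answer: e = 0.8598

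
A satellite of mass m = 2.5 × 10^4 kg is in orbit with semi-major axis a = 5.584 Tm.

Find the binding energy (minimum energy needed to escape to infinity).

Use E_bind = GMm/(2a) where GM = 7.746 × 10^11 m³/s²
a = 5.584 Tm = 5.584 × 10^12 m
GM = 7.746 × 10^11 m³/s²
m = 2.5 × 10^4 kg
GMm = 7.746 × 10^11 × 25000 = 1.9365 × 10^16 m³·kg/s²
2a = 1.1168 × 10^13 m
E_bind = GMm/(2a) = 1733.97 J ≈ 1.734 kJ

Final answer: 1.734 kJ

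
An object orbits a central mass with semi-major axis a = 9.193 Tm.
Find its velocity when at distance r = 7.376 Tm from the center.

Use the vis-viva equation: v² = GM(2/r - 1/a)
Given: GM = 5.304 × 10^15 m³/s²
a = 9.193 Tm = 9.193 × 10^12 m
r = 7.376 Tm = 7.376 × 10^12 m
GM = 5.304 × 10^15 m³/s²
2/r − 1/a = 2.7115 × 10^-13 − 1.08778 × 10^-13 = 1.62371 × 10^-13 m⁻¹
v² = GM (2/r − 1/a) = 861.217 m²/s²
v = 29.3465 m/s ≈ 29.35 m/s

Final answer: 29.35 m/s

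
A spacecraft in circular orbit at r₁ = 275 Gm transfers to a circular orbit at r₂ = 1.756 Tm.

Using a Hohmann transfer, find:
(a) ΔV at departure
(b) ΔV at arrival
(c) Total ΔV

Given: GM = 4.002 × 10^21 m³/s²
r₁ = 275 Gm = 2.75 × 10^11 m
r₂ = 1.756 Tm = 1.756 × 10^12 m
GM = 4.002 × 10^21 m³/s²
Transfer ellipse: a_t = (r₁ + r₂)/2 = 1.0155 × 10^12 m
Circular speed at r₁: v₁ = √(GM/r₁) = 120635 m/s
Transfer speed at r₁ (periapsis): v₁ₜ = √(GM(2/r₁ − 1/a_t)) = 158633 m/s
(a) ΔV₁ = v₁ₜ − v₁ = 37998.7 m/s ≈ 38 km/s
Circular speed at r₂: v₂ = √(GM/r₂) = 47739.3 m/s
Transfer speed at r₂ (apoapsis): v₂ₜ = √(GM(2/r₂ − 1/a_t)) = 24842.9 m/s
(b) ΔV₂ = v₂ − v₂ₜ = 22896.4 m/s ≈ 22.9 km/s
(c) ΔV_total = ΔV₁ + ΔV₂ = 60895.1 m/s ≈ 60.9 km/s

Final answer:
(a) ΔV₁ = 38 km/s
(b) ΔV₂ = 22.9 km/s
(c) ΔV_total = 60.9 km/s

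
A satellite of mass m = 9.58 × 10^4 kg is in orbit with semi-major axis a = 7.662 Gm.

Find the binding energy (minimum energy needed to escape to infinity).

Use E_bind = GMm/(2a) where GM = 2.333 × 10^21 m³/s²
a = 7.662 Gm = 7.662 × 10^9 m
GM = 2.333 × 10^21 m³/s²
m = 9.58 × 10^4 kg
GMm = 2.333 × 10^21 × 95800 = 2.23501 × 10^26 m³·kg/s²
2a = 1.5324 × 10^10 m
E_bind = GMm/(2a) = 1.45851 × 10^16 J ≈ 14.59 PJ

Final answer: 14.59 PJ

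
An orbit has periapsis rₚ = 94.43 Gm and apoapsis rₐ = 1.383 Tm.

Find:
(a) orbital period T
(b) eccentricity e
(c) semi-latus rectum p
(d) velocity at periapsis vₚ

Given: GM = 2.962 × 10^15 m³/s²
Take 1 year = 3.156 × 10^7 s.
rₚ = 94.43 Gm = 9.443 × 10^10 m
rₐ = 1.383 Tm = 1.383 × 10^12 m
GM = 2.962 × 10^15 m³/s²
a = (rₚ + rₐ)/2 = 7.38715 × 10^11 m
e = (rₐ − rₚ)/(rₐ + rₚ) = (1.28857 × 10^12) / (1.47743 × 10^12) = 0.87217
(a) a³ = 4.03117 × 10^35 m³;  T = 2π √(a³/GM) = 2π × 1.1666 × 10^10 s = 7.32998 × 10^10 s ≈ 2323 years
(b) e = 0.87217 ≈ 0.8722
(c) 1 − e² = 0.23932;  p = a(1 − e²) = 7.38715 × 10^11 × 0.23932 = 1.76789 × 10^11 m ≈ 176.8 Gm
(d) vₚ² = GM (2/rₚ − 1/a) = 2.962 × 10^15 × (2.11797 × 10^-11 − 1.3537 × 10^-12) = 58724.6 m²/s²;  vₚ = 242.332 m/s ≈ 242.3 m/s

Final answer:
(a) orbital period T = 2323 years
(b) eccentricity e = 0.8722
(c) semi-latus rectum p = 176.8 Gm
(d) velocity at periapsis vₚ = 242.3 m/s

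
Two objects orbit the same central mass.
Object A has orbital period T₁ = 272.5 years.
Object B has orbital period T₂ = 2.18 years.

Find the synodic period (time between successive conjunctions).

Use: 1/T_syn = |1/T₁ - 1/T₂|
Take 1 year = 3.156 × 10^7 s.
T₁ = 272.5 years = 8.6001 × 10^9 s
T₂ = 2.18 years = 6.88008 × 10^7 s
1/T₁ = 1.16278 × 10^-10 s⁻¹
1/T₂ = 1.45347 × 10^-8 s⁻¹
|1/T₁ − 1/T₂| = 1.44184 × 10^-8 s⁻¹
T_syn = 1 / |1/T₁ − 1/T₂| = 6.93556 × 10^7 s ≈ 2.198 years

Final answer: T_syn = 2.198 years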